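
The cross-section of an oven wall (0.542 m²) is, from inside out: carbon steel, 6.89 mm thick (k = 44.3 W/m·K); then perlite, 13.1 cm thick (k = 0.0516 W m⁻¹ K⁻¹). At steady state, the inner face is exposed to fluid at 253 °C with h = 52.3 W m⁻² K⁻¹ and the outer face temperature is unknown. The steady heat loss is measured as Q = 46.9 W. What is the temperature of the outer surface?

T_out = 31.6 °C

Series resistances:
  R_conv,in = 1/(hA) = 1/(52.3·0.542) = 0.03528 K/W
  R_carbon steel = L/(kA) = 0.00689/(44.3·0.542) = 2.870×10^-4 K/W
  R_perlite = L/(kA) = 0.131/(0.0516·0.542) = 4.684 K/W
ΣR = 4.720 K/W
ΔT = Q·ΣR = 46.9 × 4.720 = 221.4 K
Heat flows outward, so T_out = T_in − ΔT = 253 − 221.4 = 31.6 °C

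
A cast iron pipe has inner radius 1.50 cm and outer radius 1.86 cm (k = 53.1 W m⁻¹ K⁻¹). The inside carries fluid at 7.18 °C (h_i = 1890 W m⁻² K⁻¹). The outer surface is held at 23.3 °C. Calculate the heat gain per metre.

Q' = 2.58 kW/m

Resistance network (inner→outer):
  R'_conv,in = 1/(2πr h) = 1/(2π·0.0150·1890) = 0.005614 m·K/W
  R'_cast iron = ln(0.0186/0.0150)/(2πk) = 0.2151/(2π·53.1) = 6.447×10^-4 m·K/W
ΣR = 0.005614 + 6.447×10^-4 = 0.006259 m·K/W
Q' = ΔT/ΣR = (7.18 °C − 23.3 °C)/0.006259 = -2580 W/m
(Negative Q' ⇒ heat flows inward; heat gain = 2580 W/m.)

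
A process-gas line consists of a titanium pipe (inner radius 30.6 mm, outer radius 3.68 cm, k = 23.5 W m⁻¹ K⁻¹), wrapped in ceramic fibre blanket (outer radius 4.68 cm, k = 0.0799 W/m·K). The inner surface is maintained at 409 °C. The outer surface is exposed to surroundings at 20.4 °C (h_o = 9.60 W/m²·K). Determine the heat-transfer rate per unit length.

Q' = 466 W/m

Series thermal resistances, inner to outer:
  R'_titanium = ln(0.0368/0.0306)/(2πk) = 0.1845/(2π·23.5) = 0.001250 m·K/W
  R'_ceramic fibre blanket = ln(0.0468/0.0368)/(2πk) = 0.2404/(2π·0.0799) = 0.4788 m·K/W
  R'_conv,out = 1/(2πr h) = 1/(2π·0.0468·9.60) = 0.3542 m·K/W
ΣR = 0.001250 + 0.4788 + 0.3542 = 0.8343 m·K/W
Q' = ΔT/ΣR = (409 °C − 20.4 °C)/0.8343 = 466 W/m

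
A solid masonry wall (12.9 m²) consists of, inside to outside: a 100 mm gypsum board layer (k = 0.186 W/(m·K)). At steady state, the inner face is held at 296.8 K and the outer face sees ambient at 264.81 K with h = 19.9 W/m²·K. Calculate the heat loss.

Q = 702 W

Series thermal resistances, inner to outer:
  R_gypsum board = L/(kA) = 0.100/(0.186·12.9) = 0.04168 K/W
  R_conv,out = 1/(hA) = 1/(19.9·12.9) = 0.003895 K/W
ΣR = 0.04168 + 0.003895 = 0.04558 K/W
Q = ΔT/ΣR = (296.8 K − 264.81 K)/0.04558 = 702 W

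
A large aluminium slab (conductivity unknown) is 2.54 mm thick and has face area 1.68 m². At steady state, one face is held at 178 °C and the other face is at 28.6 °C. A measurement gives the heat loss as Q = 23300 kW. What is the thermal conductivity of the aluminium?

k = 236 W/m·K

ΣR = ΔT/Q = |178 − 28.6|/2.33×10^7 = 6.412×10^-6 K/W
L/(kA) = 6.412×10^-6 ⇒ k = 0.00254/(6.412×10^-6·1.68) = 236 W/m·K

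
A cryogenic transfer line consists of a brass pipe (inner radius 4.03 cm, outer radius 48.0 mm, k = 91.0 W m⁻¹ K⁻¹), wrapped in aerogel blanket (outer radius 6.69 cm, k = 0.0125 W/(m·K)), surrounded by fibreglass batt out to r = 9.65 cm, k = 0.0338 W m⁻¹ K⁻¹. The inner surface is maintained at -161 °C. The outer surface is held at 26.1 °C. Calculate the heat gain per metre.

Treat each layer as a resistance in series:
  R'_brass = ln(0.0480/0.0403)/(2πk) = 0.1748/(2π·91.0) = 3.058×10^-4 m·K/W
  R'_aerogel blanket = ln(0.0669/0.0480)/(2πk) = 0.3320/(2π·0.0125) = 4.227 m·K/W
  R'_fibreglass batt = ln(0.0965/0.0669)/(2πk) = 0.3663/(2π·0.0338) = 1.725 m·K/W
ΣR = 3.058×10^-4 + 4.227 + 1.725 = 5.952 m·K/W
Q' = ΔT/ΣR = (-161 °C − 26.1 °C)/5.952 = -31.4 W/m
(Negative Q' ⇒ heat flows inward; heat gain = 31.4 W/m.)

Q' = 31.4 W/m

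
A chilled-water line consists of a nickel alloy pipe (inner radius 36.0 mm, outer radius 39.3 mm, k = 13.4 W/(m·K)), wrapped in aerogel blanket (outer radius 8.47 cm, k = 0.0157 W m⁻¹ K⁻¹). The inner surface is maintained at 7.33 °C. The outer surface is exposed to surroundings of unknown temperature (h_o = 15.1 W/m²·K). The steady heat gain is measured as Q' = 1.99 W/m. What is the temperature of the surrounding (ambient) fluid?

Sum the resistances:
  R'_nickel alloy = ln(0.0393/0.0360)/(2πk) = 0.08771/(2π·13.4) = 0.001042 m·K/W
  R'_aerogel blanket = ln(0.0847/0.0393)/(2πk) = 0.7679/(2π·0.0157) = 7.784 m·K/W
  R'_conv,out = 1/(2πr h) = 1/(2π·0.0847·15.1) = 0.1244 m·K/W
ΣR = 7.910 m·K/W
ΔT = Q'·ΣR = 1.99 × 7.910 = 15.74 K
Heat flows inward, so T_out = T_in + ΔT = 7.33 + 15.74 = 23.1 °C

T_out = 23.1 °C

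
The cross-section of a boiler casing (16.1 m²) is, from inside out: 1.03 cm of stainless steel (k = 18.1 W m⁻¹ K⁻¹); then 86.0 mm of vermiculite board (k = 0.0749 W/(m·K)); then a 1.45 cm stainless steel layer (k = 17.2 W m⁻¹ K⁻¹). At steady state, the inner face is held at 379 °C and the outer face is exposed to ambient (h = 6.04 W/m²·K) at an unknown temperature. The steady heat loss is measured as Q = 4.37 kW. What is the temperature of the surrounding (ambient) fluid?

T_out = 22.0 °C

Sum the resistances:
  R_stainless steel = L/(kA) = 0.0103/(18.1·16.1) = 3.535×10^-5 K/W
  R_vermiculite board = L/(kA) = 0.0860/(0.0749·16.1) = 0.07132 K/W
  R_stainless steel = L/(kA) = 0.0145/(17.2·16.1) = 5.236×10^-5 K/W
  R_conv,out = 1/(hA) = 1/(6.04·16.1) = 0.01028 K/W
ΣR = 0.08169 K/W
ΔT = Q·ΣR = 4370 × 0.08169 = 357.0 K
Heat flows outward, so T_out = T_in − ΔT = 379 − 357.0 = 22.0 °C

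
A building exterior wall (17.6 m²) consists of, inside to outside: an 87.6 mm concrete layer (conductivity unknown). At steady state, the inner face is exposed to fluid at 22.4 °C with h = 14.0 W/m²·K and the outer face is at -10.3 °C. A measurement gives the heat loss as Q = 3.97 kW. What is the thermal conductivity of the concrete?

k = 1.19 W/m·K

ΣR = ΔT/Q = |22.4 − -10.3|/3970 = 0.008237 K/W
Known resistances:
  R_conv,in = 1/(hA) = 1/(14.0·17.6) = 0.004058 K/W
R_concrete = ΣR − ΣR_known = 0.008237 − 0.004058 = 0.004179 K/W
L/(kA) = 0.004179 ⇒ k = 0.0876/(0.004179·17.6) = 1.19 W/m·K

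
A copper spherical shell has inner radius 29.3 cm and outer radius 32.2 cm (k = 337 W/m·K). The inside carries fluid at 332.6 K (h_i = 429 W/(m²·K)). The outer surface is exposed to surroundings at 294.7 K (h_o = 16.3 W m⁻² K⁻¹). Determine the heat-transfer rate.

Series thermal resistances, inner to outer:
  R_conv,in = 1/(4πr²h) = 1/(4π·0.293²·429) = 0.002161 K/W
  R_copper = (1/0.293 − 1/0.322)/(4πk) = 0.3074/(4π·337) = 7.258×10^-5 K/W
  R_conv,out = 1/(4πr²h) = 1/(4π·0.322²·16.3) = 0.04709 K/W
ΣR = 0.002161 + 7.258×10^-5 + 0.04709 = 0.04932 K/W
Q = ΔT/ΣR = (332.6 K − 294.7 K)/0.04932 = 768 W

Q = 768 W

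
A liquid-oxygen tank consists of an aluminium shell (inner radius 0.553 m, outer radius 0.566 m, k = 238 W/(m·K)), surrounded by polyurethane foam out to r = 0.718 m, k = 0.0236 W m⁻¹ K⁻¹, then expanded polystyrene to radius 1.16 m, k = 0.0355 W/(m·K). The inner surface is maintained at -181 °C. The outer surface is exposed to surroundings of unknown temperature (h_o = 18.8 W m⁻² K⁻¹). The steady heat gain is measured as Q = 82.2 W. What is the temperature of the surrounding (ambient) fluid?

T_out = 20.7 °C

Series resistances:
  R_aluminium = (1/0.553 − 1/0.566)/(4πk) = 0.04153/(4π·238) = 1.389×10^-5 K/W
  R_polyurethane foam = (1/0.566 − 1/0.718)/(4πk) = 0.3740/(4π·0.0236) = 1.261 K/W
  R_expanded polystyrene = (1/0.718 − 1/1.16)/(4πk) = 0.5307/(4π·0.0355) = 1.190 K/W
  R_conv,out = 1/(4πr²h) = 1/(4π·1.16²·18.8) = 0.003146 K/W
ΣR = 2.454 K/W
ΔT = Q·ΣR = 82.2 × 2.454 = 201.7 K
Heat flows inward, so T_out = T_in + ΔT = -181 + 201.7 = 20.7 °C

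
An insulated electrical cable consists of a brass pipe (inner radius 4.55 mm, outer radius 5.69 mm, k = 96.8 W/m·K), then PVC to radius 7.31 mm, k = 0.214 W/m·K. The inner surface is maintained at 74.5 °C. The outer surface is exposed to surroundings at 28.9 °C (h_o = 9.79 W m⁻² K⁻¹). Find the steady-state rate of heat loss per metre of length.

Q' = 18.9 W/m

Resistance network (inner→outer):
  R'_brass = ln(0.00569/0.00455)/(2πk) = 0.2236/(2π·96.8) = 3.676×10^-4 m·K/W
  R'_PVC = ln(0.00731/0.00569)/(2πk) = 0.2505/(2π·0.214) = 0.1863 m·K/W
  R'_conv,out = 1/(2πr h) = 1/(2π·0.00731·9.79) = 2.224 m·K/W
ΣR = 3.676×10^-4 + 0.1863 + 2.224 = 2.411 m·K/W
Q' = ΔT/ΣR = (74.5 °C − 28.9 °C)/2.411 = 18.9 W/m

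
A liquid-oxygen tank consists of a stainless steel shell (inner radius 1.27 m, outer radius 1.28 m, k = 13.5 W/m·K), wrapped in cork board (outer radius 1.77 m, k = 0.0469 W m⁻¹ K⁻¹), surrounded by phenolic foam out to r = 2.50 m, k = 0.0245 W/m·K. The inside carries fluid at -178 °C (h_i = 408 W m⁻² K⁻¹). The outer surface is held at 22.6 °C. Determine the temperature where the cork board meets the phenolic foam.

Resistance network (inner→outer):
  R_conv,in = 1/(4πr²h) = 1/(4π·1.27²·408) = 1.209×10^-4 K/W
  R_stainless steel = (1/1.27 − 1/1.28)/(4πk) = 0.006152/(4π·13.5) = 3.626×10^-5 K/W
  R_cork board = (1/1.28 − 1/1.77)/(4πk) = 0.2163/(4π·0.0469) = 0.3670 K/W
  R_phenolic foam = (1/1.77 − 1/2.50)/(4πk) = 0.1650/(4π·0.0245) = 0.5358 K/W
ΣR = 1.209×10^-4 + 3.626×10^-5 + 0.3670 + 0.5358 = 0.9030 K/W
Q = ΔT/ΣR = (-178 °C − 22.6 °C)/0.9030 = -222.1 W
From the inner boundary to the cork board/phenolic foam interface, ΣR_partial = 0.3672 K/W.
T_interface = T_in − Q·ΣR_partial = -178 °C − (-222.1)(0.3672) = -96.4 °C

T = -96.4 °C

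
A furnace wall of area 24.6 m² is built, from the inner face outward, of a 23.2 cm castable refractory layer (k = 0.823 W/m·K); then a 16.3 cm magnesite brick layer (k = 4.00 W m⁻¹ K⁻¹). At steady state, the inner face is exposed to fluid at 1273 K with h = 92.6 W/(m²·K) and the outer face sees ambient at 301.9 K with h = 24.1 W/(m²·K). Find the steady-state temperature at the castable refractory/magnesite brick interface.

Treat each layer as a resistance in series:
  R_conv,in = 1/(hA) = 1/(92.6·24.6) = 4.390×10^-4 K/W
  R_castable refractory = L/(kA) = 0.232/(0.823·24.6) = 0.01146 K/W
  R_magnesite brick = L/(kA) = 0.163/(4.00·24.6) = 0.001657 K/W
  R_conv,out = 1/(hA) = 1/(24.1·24.6) = 0.001687 K/W
ΣR = 4.390×10^-4 + 0.01146 + 0.001657 + 0.001687 = 0.01524 K/W
Q = ΔT/ΣR = (1273 K − 301.9 K)/0.01524 = 63720 W
From the inner boundary to the castable refractory/magnesite brick interface, ΣR_partial = 0.01190 K/W.
T_interface = T_in − Q·ΣR_partial = 1273 K − (63720)(0.01190) = 515 K

T = 515 K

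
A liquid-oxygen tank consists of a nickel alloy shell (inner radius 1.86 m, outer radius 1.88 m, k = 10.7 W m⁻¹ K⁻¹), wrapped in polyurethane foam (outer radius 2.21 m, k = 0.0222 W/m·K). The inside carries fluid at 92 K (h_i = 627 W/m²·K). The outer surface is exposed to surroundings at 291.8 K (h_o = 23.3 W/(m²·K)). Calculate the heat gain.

Treat each layer as a resistance in series:
  R_conv,in = 1/(4πr²h) = 1/(4π·1.86²·627) = 3.669×10^-5 K/W
  R_nickel alloy = (1/1.86 − 1/1.88)/(4πk) = 0.005720/(4π·10.7) = 4.254×10^-5 K/W
  R_polyurethane foam = (1/1.88 − 1/2.21)/(4πk) = 0.07943/(4π·0.0222) = 0.2847 K/W
  R_conv,out = 1/(4πr²h) = 1/(4π·2.21²·23.3) = 6.993×10^-4 K/W
ΣR = 3.669×10^-5 + 4.254×10^-5 + 0.2847 + 6.993×10^-4 = 0.2855 K/W
Q = ΔT/ΣR = (92 K − 291.8 K)/0.2855 = -700 W
(Negative Q ⇒ heat flows inward; heat gain = 700 W.)

Q = 700 W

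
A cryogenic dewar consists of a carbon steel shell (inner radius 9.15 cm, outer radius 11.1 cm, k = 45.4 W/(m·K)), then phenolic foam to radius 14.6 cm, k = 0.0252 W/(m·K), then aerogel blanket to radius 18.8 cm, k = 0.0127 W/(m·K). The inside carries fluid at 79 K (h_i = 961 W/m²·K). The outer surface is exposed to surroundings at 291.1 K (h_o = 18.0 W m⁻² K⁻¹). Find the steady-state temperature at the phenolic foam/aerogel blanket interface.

Resistance network (inner→outer):
  R_conv,in = 1/(4πr²h) = 1/(4π·0.0915²·961) = 0.009891 K/W
  R_carbon steel = (1/0.0915 − 1/0.111)/(4πk) = 1.920/(4π·45.4) = 0.003365 K/W
  R_phenolic foam = (1/0.111 − 1/0.146)/(4πk) = 2.160/(4π·0.0252) = 6.820 K/W
  R_aerogel blanket = (1/0.146 − 1/0.188)/(4πk) = 1.530/(4π·0.0127) = 9.588 K/W
  R_conv,out = 1/(4πr²h) = 1/(4π·0.188²·18.0) = 0.1251 K/W
ΣR = 0.009891 + 0.003365 + 6.820 + 9.588 + 0.1251 = 16.55 K/W
Q = ΔT/ΣR = (79 K − 291.1 K)/16.55 = -12.82 W
From the inner boundary to the phenolic foam/aerogel blanket interface, ΣR_partial = 6.833 K/W.
T_interface = T_in − Q·ΣR_partial = 79 K − (-12.82)(6.833) = 167 K

T = 167 K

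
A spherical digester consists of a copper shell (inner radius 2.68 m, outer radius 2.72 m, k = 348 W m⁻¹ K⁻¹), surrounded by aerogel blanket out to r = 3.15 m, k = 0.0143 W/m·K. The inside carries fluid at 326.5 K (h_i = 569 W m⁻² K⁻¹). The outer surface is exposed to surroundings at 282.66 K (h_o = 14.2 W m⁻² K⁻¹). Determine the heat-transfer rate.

Q = 157 W

Treat each layer as a resistance in series:
  R_conv,in = 1/(4πr²h) = 1/(4π·2.68²·569) = 1.947×10^-5 K/W
  R_copper = (1/2.68 − 1/2.72)/(4πk) = 0.005487/(4π·348) = 1.255×10^-6 K/W
  R_aerogel blanket = (1/2.72 − 1/3.15)/(4πk) = 0.05019/(4π·0.0143) = 0.2793 K/W
  R_conv,out = 1/(4πr²h) = 1/(4π·3.15²·14.2) = 5.648×10^-4 K/W
ΣR = 1.947×10^-5 + 1.255×10^-6 + 0.2793 + 5.648×10^-4 = 0.2799 K/W
Q = ΔT/ΣR = (326.5 K − 282.66 K)/0.2799 = 157 W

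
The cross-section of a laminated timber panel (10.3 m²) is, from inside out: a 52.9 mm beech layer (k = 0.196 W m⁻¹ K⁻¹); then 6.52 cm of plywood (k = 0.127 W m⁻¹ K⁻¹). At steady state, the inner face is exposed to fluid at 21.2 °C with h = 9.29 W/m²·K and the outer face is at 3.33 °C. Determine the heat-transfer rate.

Resistance network (inner→outer):
  R_conv,in = 1/(hA) = 1/(9.29·10.3) = 0.01045 K/W
  R_beech = L/(kA) = 0.0529/(0.196·10.3) = 0.02620 K/W
  R_plywood = L/(kA) = 0.0652/(0.127·10.3) = 0.04984 K/W
ΣR = 0.01045 + 0.02620 + 0.04984 = 0.08649 K/W
Q = ΔT/ΣR = (21.2 °C − 3.33 °C)/0.08649 = 207 W

Q = 207 W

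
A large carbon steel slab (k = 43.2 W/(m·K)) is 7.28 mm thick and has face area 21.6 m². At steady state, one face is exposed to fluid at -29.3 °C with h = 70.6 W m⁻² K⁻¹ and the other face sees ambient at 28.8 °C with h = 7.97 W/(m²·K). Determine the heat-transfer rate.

Q = 8980 W

Treat each layer as a resistance in series:
  R_conv,in = 1/(hA) = 1/(70.6·21.6) = 6.558×10^-4 K/W
  R_carbon steel = L/(kA) = 0.00728/(43.2·21.6) = 7.802×10^-6 K/W
  R_conv,out = 1/(hA) = 1/(7.97·21.6) = 0.005809 K/W
ΣR = 6.558×10^-4 + 7.802×10^-6 + 0.005809 = 0.006473 K/W
Q = ΔT/ΣR = (-29.3 °C − 28.8 °C)/0.006473 = -8980 W
(Negative Q ⇒ heat flows inward; heat gain = 8980 W.)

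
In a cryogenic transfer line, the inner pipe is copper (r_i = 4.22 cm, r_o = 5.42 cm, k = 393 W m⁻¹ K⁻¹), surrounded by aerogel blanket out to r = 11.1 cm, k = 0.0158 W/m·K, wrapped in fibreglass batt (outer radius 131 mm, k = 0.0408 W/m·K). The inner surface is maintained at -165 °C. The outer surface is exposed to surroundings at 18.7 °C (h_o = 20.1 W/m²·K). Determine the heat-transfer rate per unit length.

Series thermal resistances, inner to outer:
  R'_copper = ln(0.0542/0.0422)/(2πk) = 0.2503/(2π·393) = 1.013×10^-4 m·K/W
  R'_aerogel blanket = ln(0.111/0.0542)/(2πk) = 0.7168/(2π·0.0158) = 7.221 m·K/W
  R'_fibreglass batt = ln(0.131/0.111)/(2πk) = 0.1657/(2π·0.0408) = 0.6462 m·K/W
  R'_conv,out = 1/(2πr h) = 1/(2π·0.131·20.1) = 0.06044 m·K/W
ΣR = 1.013×10^-4 + 7.221 + 0.6462 + 0.06044 = 7.928 m·K/W
Q' = ΔT/ΣR = (-165 °C − 18.7 °C)/7.928 = -23.2 W/m
(Negative Q' ⇒ heat flows inward; heat gain = 23.2 W/m.)

Q' = 23.2 W/m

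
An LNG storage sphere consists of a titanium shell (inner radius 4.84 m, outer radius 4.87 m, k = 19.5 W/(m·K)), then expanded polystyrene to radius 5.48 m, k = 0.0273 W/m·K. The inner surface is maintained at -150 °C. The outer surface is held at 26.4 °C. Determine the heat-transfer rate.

Resistance network (inner→outer):
  R_titanium = (1/4.84 − 1/4.87)/(4πk) = 0.001273/(4π·19.5) = 5.194×10^-6 K/W
  R_expanded polystyrene = (1/4.87 − 1/5.48)/(4πk) = 0.02286/(4π·0.0273) = 0.06663 K/W
ΣR = 5.194×10^-6 + 0.06663 = 0.06664 K/W
Q = ΔT/ΣR = (-150 °C − 26.4 °C)/0.06664 = -2650 W
(Negative Q ⇒ heat flows inward; heat gain = 2650 W.)

Q = 2650 W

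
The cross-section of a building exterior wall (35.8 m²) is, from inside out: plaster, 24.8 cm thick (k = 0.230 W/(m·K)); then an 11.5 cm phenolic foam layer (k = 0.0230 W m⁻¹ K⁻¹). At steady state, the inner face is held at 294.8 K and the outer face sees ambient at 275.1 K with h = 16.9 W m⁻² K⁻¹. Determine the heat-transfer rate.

Series thermal resistances, inner to outer:
  R_plaster = L/(kA) = 0.248/(0.230·35.8) = 0.03012 K/W
  R_phenolic foam = L/(kA) = 0.115/(0.0230·35.8) = 0.1397 K/W
  R_conv,out = 1/(hA) = 1/(16.9·35.8) = 0.001653 K/W
ΣR = 0.03012 + 0.1397 + 0.001653 = 0.1715 K/W
Q = ΔT/ΣR = (294.8 K − 275.1 K)/0.1715 = 115 W

Q = 115 W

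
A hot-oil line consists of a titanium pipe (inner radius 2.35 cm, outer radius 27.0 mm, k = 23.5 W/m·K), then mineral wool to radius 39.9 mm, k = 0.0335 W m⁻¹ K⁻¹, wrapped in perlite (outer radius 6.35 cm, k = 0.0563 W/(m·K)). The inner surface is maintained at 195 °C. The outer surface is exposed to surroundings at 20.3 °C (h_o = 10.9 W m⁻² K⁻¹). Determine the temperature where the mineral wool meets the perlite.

T = 99.6 °C

Series thermal resistances, inner to outer:
  R'_titanium = ln(0.0270/0.0235)/(2πk) = 0.1388/(2π·23.5) = 9.403×10^-4 m·K/W
  R'_mineral wool = ln(0.0399/0.0270)/(2πk) = 0.3905/(2π·0.0335) = 1.855 m·K/W
  R'_perlite = ln(0.0635/0.0399)/(2πk) = 0.4647/(2π·0.0563) = 1.314 m·K/W
  R'_conv,out = 1/(2πr h) = 1/(2π·0.0635·10.9) = 0.2299 m·K/W
ΣR = 9.403×10^-4 + 1.855 + 1.314 + 0.2299 = 3.400 m·K/W
Q' = ΔT/ΣR = (195 °C − 20.3 °C)/3.400 = 51.38 W/m
From the inner boundary to the mineral wool/perlite interface, ΣR_partial = 1.856 m·K/W.
T_interface = T_in − Q'·ΣR_partial = 195 °C − (51.38)(1.856) = 99.6 °C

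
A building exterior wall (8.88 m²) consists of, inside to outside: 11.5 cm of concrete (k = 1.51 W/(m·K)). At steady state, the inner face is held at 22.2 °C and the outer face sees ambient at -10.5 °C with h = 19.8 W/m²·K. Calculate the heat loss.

Q = 2.29 kW

Series thermal resistances, inner to outer:
  R_concrete = L/(kA) = 0.115/(1.51·8.88) = 0.008576 K/W
  R_conv,out = 1/(hA) = 1/(19.8·8.88) = 0.005688 K/W
ΣR = 0.008576 + 0.005688 = 0.01426 K/W
Q = ΔT/ΣR = (22.2 °C − -10.5 °C)/0.01426 = 2290 W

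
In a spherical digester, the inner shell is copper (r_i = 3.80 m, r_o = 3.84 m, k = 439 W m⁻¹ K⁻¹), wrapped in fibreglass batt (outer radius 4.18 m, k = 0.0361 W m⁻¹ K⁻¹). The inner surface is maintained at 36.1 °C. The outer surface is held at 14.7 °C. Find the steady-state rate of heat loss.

Resistance network (inner→outer):
  R_copper = (1/3.80 − 1/3.84)/(4πk) = 0.002741/(4π·439) = 4.969×10^-7 K/W
  R_fibreglass batt = (1/3.84 − 1/4.18)/(4πk) = 0.02118/(4π·0.0361) = 0.04669 K/W
ΣR = 4.969×10^-7 + 0.04669 = 0.04669 K/W
Q = ΔT/ΣR = (36.1 °C − 14.7 °C)/0.04669 = 458 W

Q = 458 W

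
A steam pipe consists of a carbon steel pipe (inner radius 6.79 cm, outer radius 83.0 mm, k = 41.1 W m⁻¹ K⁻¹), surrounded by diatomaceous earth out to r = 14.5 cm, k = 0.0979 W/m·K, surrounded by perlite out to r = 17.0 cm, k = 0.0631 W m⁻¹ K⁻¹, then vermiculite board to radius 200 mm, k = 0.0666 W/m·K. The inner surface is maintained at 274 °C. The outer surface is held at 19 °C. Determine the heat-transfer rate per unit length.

Resistance network (inner→outer):
  R'_carbon steel = ln(0.0830/0.0679)/(2πk) = 0.2008/(2π·41.1) = 7.776×10^-4 m·K/W
  R'_diatomaceous earth = ln(0.145/0.0830)/(2πk) = 0.5579/(2π·0.0979) = 0.9070 m·K/W
  R'_perlite = ln(0.170/0.145)/(2πk) = 0.1591/(2π·0.0631) = 0.4012 m·K/W
  R'_vermiculite board = ln(0.200/0.170)/(2πk) = 0.1625/(2π·0.0666) = 0.3884 m·K/W
ΣR = 7.776×10^-4 + 0.9070 + 0.4012 + 0.3884 = 1.697 m·K/W
Q' = ΔT/ΣR = (274 °C − 19 °C)/1.697 = 150 W/m

Q' = 150 W/m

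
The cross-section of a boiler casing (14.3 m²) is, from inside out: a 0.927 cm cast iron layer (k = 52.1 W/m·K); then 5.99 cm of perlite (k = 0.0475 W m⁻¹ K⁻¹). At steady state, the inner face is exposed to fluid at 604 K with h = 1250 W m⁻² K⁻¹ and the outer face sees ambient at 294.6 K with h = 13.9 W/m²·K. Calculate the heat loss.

Resistance network (inner→outer):
  R_conv,in = 1/(hA) = 1/(1250·14.3) = 5.594×10^-5 K/W
  R_cast iron = L/(kA) = 0.00927/(52.1·14.3) = 1.244×10^-5 K/W
  R_perlite = L/(kA) = 0.0599/(0.0475·14.3) = 0.08819 K/W
  R_conv,out = 1/(hA) = 1/(13.9·14.3) = 0.005031 K/W
ΣR = 5.594×10^-5 + 1.244×10^-5 + 0.08819 + 0.005031 = 0.09329 K/W
Q = ΔT/ΣR = (604 K − 294.6 K)/0.09329 = 3320 W

Q = 3.32 kW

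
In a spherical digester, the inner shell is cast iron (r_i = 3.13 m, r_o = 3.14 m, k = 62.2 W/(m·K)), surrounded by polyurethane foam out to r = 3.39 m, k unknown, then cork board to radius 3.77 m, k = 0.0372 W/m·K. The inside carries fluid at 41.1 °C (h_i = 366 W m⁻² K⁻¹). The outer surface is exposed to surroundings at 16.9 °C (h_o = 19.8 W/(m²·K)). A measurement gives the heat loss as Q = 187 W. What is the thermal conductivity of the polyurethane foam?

k = 0.0285 W/m·K

ΣR = ΔT/Q = |41.1 − 16.9|/187 = 0.1294 K/W
Known resistances:
  R_conv,in = 1/(4πr²h) = 1/(4π·3.13²·366) = 2.219×10^-5 K/W
  R_cast iron = (1/3.13 − 1/3.14)/(4πk) = 0.001017/(4π·62.2) = 1.302×10^-6 K/W
  R_cork board = (1/3.39 − 1/3.77)/(4πk) = 0.02973/(4π·0.0372) = 0.06360 K/W
  R_conv,out = 1/(4πr²h) = 1/(4π·3.77²·19.8) = 2.828×10^-4 K/W
R_polyurethane foam = ΣR − ΣR_known = 0.1294 − 0.06391 = 0.06549 K/W
(1/r₁−1/r₂)/(4πk) = 0.06549 ⇒ k = 0.02349/(4π·0.06549) = 0.0285 W/m·K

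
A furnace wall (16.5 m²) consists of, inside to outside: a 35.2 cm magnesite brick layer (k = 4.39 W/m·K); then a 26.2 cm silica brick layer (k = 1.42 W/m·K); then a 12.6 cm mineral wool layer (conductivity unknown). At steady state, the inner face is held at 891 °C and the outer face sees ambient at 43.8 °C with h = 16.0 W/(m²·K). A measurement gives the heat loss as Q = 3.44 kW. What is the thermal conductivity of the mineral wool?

ΣR = ΔT/Q = |891 − 43.8|/3440 = 0.2463 K/W
Known resistances:
  R_magnesite brick = L/(kA) = 0.352/(4.39·16.5) = 0.004860 K/W
  R_silica brick = L/(kA) = 0.262/(1.42·16.5) = 0.01118 K/W
  R_conv,out = 1/(hA) = 1/(16.0·16.5) = 0.003788 K/W
R_mineral wool = ΣR − ΣR_known = 0.2463 − 0.01983 = 0.2265 K/W
L/(kA) = 0.2265 ⇒ k = 0.126/(0.2265·16.5) = 0.0337 W/m·K

k = 0.0337 W/m·K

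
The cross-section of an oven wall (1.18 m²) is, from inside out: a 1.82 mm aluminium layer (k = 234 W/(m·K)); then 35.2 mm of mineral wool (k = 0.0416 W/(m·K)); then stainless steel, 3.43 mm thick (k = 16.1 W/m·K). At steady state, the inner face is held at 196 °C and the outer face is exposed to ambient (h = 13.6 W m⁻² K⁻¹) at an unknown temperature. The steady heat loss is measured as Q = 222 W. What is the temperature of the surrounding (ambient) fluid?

Sum the resistances:
  R_aluminium = L/(kA) = 0.00182/(234·1.18) = 6.591×10^-6 K/W
  R_mineral wool = L/(kA) = 0.0352/(0.0416·1.18) = 0.7171 K/W
  R_stainless steel = L/(kA) = 0.00343/(16.1·1.18) = 1.805×10^-4 K/W
  R_conv,out = 1/(hA) = 1/(13.6·1.18) = 0.06231 K/W
ΣR = 0.7796 K/W
ΔT = Q·ΣR = 222 × 0.7796 = 173.1 K
Heat flows outward, so T_out = T_in − ΔT = 196 − 173.1 = 22.9 °C

T_out = 22.9 °C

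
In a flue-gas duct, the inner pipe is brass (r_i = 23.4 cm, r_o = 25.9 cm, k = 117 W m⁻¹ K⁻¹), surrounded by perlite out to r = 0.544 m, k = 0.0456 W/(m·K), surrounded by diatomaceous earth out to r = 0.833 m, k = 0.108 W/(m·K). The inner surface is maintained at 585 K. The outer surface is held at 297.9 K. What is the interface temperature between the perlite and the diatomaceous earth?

T = 353.9 K

Treat each layer as a resistance in series:
  R'_brass = ln(0.259/0.234)/(2πk) = 0.1015/(2π·117) = 1.381×10^-4 m·K/W
  R'_perlite = ln(0.544/0.259)/(2πk) = 0.7421/(2π·0.0456) = 2.590 m·K/W
  R'_diatomaceous earth = ln(0.833/0.544)/(2πk) = 0.4261/(2π·0.108) = 0.6279 m·K/W
ΣR = 1.381×10^-4 + 2.590 + 0.6279 = 3.218 m·K/W
Q' = ΔT/ΣR = (585 K − 297.9 K)/3.218 = 89.22 W/m
From the inner boundary to the perlite/diatomaceous earth interface, ΣR_partial = 2.590 m·K/W.
T_interface = T_in − Q'·ΣR_partial = 585 K − (89.22)(2.590) = 353.9 K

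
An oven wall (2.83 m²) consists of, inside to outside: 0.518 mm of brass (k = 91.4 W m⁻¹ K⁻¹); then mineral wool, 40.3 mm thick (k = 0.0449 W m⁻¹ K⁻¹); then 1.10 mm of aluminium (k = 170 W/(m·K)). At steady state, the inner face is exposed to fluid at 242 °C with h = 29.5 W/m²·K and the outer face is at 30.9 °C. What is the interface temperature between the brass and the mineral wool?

Resistance network (inner→outer):
  R_conv,in = 1/(hA) = 1/(29.5·2.83) = 0.01198 K/W
  R_brass = L/(kA) = 5.18×10^-4/(91.4·2.83) = 2.003×10^-6 K/W
  R_mineral wool = L/(kA) = 0.0403/(0.0449·2.83) = 0.3172 K/W
  R_aluminium = L/(kA) = 0.00110/(170·2.83) = 2.286×10^-6 K/W
ΣR = 0.01198 + 2.003×10^-6 + 0.3172 + 2.286×10^-6 = 0.3292 K/W
Q = ΔT/ΣR = (242 °C − 30.9 °C)/0.3292 = 641.3 W
From the inner boundary to the brass/mineral wool interface, ΣR_partial = 0.01198 K/W.
T_interface = T_in − Q·ΣR_partial = 242 °C − (641.3)(0.01198) = 234 °C

T = 234 °C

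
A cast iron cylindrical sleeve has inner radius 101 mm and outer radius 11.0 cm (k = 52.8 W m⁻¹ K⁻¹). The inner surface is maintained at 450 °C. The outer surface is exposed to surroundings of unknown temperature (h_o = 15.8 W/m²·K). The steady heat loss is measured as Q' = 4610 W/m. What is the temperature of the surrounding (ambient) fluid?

Series resistances:
  R'_cast iron = ln(0.110/0.101)/(2πk) = 0.08536/(2π·52.8) = 2.573×10^-4 m·K/W
  R'_conv,out = 1/(2πr h) = 1/(2π·0.110·15.8) = 0.09157 m·K/W
ΣR = 0.09183 m·K/W
ΔT = Q'·ΣR = 4610 × 0.09183 = 423.3 K
Heat flows outward, so T_out = T_in − ΔT = 450 − 423.3 = 26.7 °C

T_out = 26.7 °C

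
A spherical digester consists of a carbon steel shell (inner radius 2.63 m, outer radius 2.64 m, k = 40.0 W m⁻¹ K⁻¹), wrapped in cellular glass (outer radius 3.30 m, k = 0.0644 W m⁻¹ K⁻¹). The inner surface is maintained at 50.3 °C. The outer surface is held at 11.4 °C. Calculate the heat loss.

Series thermal resistances, inner to outer:
  R_carbon steel = (1/2.63 − 1/2.64)/(4πk) = 0.001440/(4π·40.0) = 2.865×10^-6 K/W
  R_cellular glass = (1/2.64 − 1/3.30)/(4πk) = 0.07576/(4π·0.0644) = 0.09361 K/W
ΣR = 2.865×10^-6 + 0.09361 = 0.09361 K/W
Q = ΔT/ΣR = (50.3 °C − 11.4 °C)/0.09361 = 416 W

Q = 416 W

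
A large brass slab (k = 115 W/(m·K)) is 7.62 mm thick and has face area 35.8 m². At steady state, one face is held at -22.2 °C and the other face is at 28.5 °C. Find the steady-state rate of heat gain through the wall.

Q = 27400 kW

Q = kA·ΔT/L = 115 × 35.8 × |-22.2 °C − 28.5 °C| / 0.00762 = 2.74×10^7 W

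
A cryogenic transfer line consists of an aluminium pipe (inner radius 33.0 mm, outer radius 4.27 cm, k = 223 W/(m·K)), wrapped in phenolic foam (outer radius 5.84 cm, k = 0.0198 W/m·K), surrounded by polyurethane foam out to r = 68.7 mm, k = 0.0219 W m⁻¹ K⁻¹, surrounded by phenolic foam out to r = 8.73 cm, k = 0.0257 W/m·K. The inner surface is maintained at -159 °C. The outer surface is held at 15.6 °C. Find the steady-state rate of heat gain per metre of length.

Q' = 33.7 W/m

Treat each layer as a resistance in series:
  R'_aluminium = ln(0.0427/0.0330)/(2πk) = 0.2577/(2π·223) = 1.839×10^-4 m·K/W
  R'_phenolic foam = ln(0.0584/0.0427)/(2πk) = 0.3131/(2π·0.0198) = 2.517 m·K/W
  R'_polyurethane foam = ln(0.0687/0.0584)/(2πk) = 0.1624/(2π·0.0219) = 1.180 m·K/W
  R'_phenolic foam = ln(0.0873/0.0687)/(2πk) = 0.2396/(2π·0.0257) = 1.484 m·K/W
ΣR = 1.839×10^-4 + 2.517 + 1.180 + 1.484 = 5.181 m·K/W
Q' = ΔT/ΣR = (-159 °C − 15.6 °C)/5.181 = -33.7 W/m
(Negative Q' ⇒ heat flows inward; heat gain = 33.7 W/m.)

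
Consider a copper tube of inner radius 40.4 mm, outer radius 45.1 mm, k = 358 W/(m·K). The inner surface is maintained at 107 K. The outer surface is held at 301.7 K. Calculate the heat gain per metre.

Q' = 3.98×10^6 W/m

Q' = 2πk·ΔT/ln(r₂/r₁) = 2π × 358 × 194.7 / ln(0.0451/0.0404) = 3.98×10^6 W/m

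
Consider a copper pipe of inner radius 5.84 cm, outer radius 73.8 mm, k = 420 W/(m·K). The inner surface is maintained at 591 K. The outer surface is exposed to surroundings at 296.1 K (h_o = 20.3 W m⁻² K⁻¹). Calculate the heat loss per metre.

Resistance network (inner→outer):
  R'_copper = ln(0.0738/0.0584)/(2πk) = 0.2340/(2π·420) = 8.869×10^-5 m·K/W
  R'_conv,out = 1/(2πr h) = 1/(2π·0.0738·20.3) = 0.1062 m·K/W
ΣR = 8.869×10^-5 + 0.1062 = 0.1063 m·K/W
Q' = ΔT/ΣR = (591 K − 296.1 K)/0.1063 = 2770 W/m

Q' = 2770 W/m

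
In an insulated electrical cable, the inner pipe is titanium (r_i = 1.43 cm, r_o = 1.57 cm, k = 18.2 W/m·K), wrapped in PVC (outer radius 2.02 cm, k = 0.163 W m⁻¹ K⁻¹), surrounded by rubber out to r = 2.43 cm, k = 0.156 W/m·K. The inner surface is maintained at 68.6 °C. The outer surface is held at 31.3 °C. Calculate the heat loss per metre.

Q' = 85.7 W/m

Series thermal resistances, inner to outer:
  R'_titanium = ln(0.0157/0.0143)/(2πk) = 0.09340/(2π·18.2) = 8.168×10^-4 m·K/W
  R'_PVC = ln(0.0202/0.0157)/(2πk) = 0.2520/(2π·0.163) = 0.2461 m·K/W
  R'_rubber = ln(0.0243/0.0202)/(2πk) = 0.1848/(2π·0.156) = 0.1885 m·K/W
ΣR = 8.168×10^-4 + 0.2461 + 0.1885 = 0.4354 m·K/W
Q' = ΔT/ΣR = (68.6 °C − 31.3 °C)/0.4354 = 85.7 W/m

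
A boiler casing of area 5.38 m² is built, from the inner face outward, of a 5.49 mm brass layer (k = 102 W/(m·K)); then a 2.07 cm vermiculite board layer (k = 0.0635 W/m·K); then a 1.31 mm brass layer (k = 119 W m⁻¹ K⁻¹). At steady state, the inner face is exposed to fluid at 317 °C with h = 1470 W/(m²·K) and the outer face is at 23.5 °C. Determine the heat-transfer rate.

Q = 4830 W

Series thermal resistances, inner to outer:
  R_conv,in = 1/(hA) = 1/(1470·5.38) = 1.264×10^-4 K/W
  R_brass = L/(kA) = 0.00549/(102·5.38) = 1.000×10^-5 K/W
  R_vermiculite board = L/(kA) = 0.0207/(0.0635·5.38) = 0.06059 K/W
  R_brass = L/(kA) = 0.00131/(119·5.38) = 2.046×10^-6 K/W
ΣR = 1.264×10^-4 + 1.000×10^-5 + 0.06059 + 2.046×10^-6 = 0.06073 K/W
Q = ΔT/ΣR = (317 °C − 23.5 °C)/0.06073 = 4830 W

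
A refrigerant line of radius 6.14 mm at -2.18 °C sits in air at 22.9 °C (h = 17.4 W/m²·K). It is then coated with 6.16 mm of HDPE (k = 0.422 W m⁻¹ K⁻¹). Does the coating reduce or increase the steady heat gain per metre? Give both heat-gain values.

increases: 16.8 → 24.9 W/m

Critical radius for a cylinder: r_cr = k/h = 0.0243 m = 2.43 cm.
Outer radius after coating: r₂ = 0.00614 + 0.00616 = 0.01230 m.
Since r₁ < r_cr and r₂ ≤ r_cr, the coating moves toward the maximum at r_cr — heat gain rises.
Bare: R = 1/(2πr₁h) = 1.490 m·K/W; Q = 25.08/1.490 = 16.8 W/m.
Coated: R = R_cond + R_conv = 1.006 m·K/W; Q = 25.08/1.006 = 24.9 W/m.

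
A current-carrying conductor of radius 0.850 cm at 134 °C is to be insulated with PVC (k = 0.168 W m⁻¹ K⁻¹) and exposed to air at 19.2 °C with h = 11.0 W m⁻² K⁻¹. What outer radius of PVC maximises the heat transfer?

r_cr = 1.53 cm

For a cylinder, r_cr = k_ins/h = 0.168/11.0 = 0.0153 m = 1.53 cm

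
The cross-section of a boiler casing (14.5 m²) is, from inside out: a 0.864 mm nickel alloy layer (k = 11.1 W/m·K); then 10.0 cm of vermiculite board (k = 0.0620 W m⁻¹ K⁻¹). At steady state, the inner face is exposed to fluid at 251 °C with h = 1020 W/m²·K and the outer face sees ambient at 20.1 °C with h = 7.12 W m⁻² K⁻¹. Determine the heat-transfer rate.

Q = 1910 W

Series thermal resistances, inner to outer:
  R_conv,in = 1/(hA) = 1/(1020·14.5) = 6.761×10^-5 K/W
  R_nickel alloy = L/(kA) = 8.64×10^-4/(11.1·14.5) = 5.368×10^-6 K/W
  R_vermiculite board = L/(kA) = 0.100/(0.0620·14.5) = 0.1112 K/W
  R_conv,out = 1/(hA) = 1/(7.12·14.5) = 0.009686 K/W
ΣR = 6.761×10^-5 + 5.368×10^-6 + 0.1112 + 0.009686 = 0.1210 K/W
Q = ΔT/ΣR = (251 °C − 20.1 °C)/0.1210 = 1910 W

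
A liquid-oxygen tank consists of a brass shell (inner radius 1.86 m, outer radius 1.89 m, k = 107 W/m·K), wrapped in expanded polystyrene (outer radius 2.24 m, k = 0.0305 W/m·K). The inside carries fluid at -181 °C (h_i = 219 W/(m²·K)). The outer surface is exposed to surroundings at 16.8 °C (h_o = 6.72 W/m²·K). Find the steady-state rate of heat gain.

Resistance network (inner→outer):
  R_conv,in = 1/(4πr²h) = 1/(4π·1.86²·219) = 1.050×10^-4 K/W
  R_brass = (1/1.86 − 1/1.89)/(4πk) = 0.008534/(4π·107) = 6.347×10^-6 K/W
  R_expanded polystyrene = (1/1.89 − 1/2.24)/(4πk) = 0.08267/(4π·0.0305) = 0.2157 K/W
  R_conv,out = 1/(4πr²h) = 1/(4π·2.24²·6.72) = 0.002360 K/W
ΣR = 1.050×10^-4 + 6.347×10^-6 + 0.2157 + 0.002360 = 0.2182 K/W
Q = ΔT/ΣR = (-181 °C − 16.8 °C)/0.2182 = -907 W
(Negative Q ⇒ heat flows inward; heat gain = 907 W.)

Q = 907 W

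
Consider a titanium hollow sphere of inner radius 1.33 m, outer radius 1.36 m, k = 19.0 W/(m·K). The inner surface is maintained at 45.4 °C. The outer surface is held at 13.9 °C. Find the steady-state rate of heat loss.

Q = 453 kW

Q = 4πk·ΔT/(1/r₁ − 1/r₂) = 4π × 19.0 × 31.5 / (1/1.33 − 1/1.36) = 4.53×10^5 W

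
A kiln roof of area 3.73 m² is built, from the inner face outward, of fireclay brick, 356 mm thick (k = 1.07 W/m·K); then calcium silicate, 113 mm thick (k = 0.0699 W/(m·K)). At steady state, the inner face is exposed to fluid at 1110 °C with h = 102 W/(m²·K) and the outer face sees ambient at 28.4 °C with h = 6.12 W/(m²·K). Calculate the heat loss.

Q = 1900 W

Series thermal resistances, inner to outer:
  R_conv,in = 1/(hA) = 1/(102·3.73) = 0.002628 K/W
  R_fireclay brick = L/(kA) = 0.356/(1.07·3.73) = 0.08920 K/W
  R_calcium silicate = L/(kA) = 0.113/(0.0699·3.73) = 0.4334 K/W
  R_conv,out = 1/(hA) = 1/(6.12·3.73) = 0.04381 K/W
ΣR = 0.002628 + 0.08920 + 0.4334 + 0.04381 = 0.5690 K/W
Q = ΔT/ΣR = (1110 °C − 28.4 °C)/0.5690 = 1900 W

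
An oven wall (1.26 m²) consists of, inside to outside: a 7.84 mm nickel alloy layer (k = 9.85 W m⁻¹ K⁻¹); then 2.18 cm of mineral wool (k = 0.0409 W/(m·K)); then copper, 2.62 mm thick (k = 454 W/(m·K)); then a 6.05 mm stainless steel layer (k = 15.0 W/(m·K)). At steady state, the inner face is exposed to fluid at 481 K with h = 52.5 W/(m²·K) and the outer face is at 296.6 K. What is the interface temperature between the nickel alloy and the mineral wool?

Series thermal resistances, inner to outer:
  R_conv,in = 1/(hA) = 1/(52.5·1.26) = 0.01512 K/W
  R_nickel alloy = L/(kA) = 0.00784/(9.85·1.26) = 6.317×10^-4 K/W
  R_mineral wool = L/(kA) = 0.0218/(0.0409·1.26) = 0.4230 K/W
  R_copper = L/(kA) = 0.00262/(454·1.26) = 4.580×10^-6 K/W
  R_stainless steel = L/(kA) = 0.00605/(15.0·1.26) = 3.201×10^-4 K/W
ΣR = 0.01512 + 6.317×10^-4 + 0.4230 + 4.580×10^-6 + 3.201×10^-4 = 0.4391 K/W
Q = ΔT/ΣR = (481 K − 296.6 K)/0.4391 = 419.9 W
From the inner boundary to the nickel alloy/mineral wool interface, ΣR_partial = 0.01575 K/W.
T_interface = T_in − Q·ΣR_partial = 481 K − (419.9)(0.01575) = 474 K

T = 474 K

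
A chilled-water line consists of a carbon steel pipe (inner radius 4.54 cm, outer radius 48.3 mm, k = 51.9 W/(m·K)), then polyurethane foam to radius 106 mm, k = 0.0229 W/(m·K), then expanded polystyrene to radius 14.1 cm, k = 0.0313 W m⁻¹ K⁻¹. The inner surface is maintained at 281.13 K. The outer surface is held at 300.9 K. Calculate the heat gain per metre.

Q' = 2.86 W/m

Treat each layer as a resistance in series:
  R'_carbon steel = ln(0.0483/0.0454)/(2πk) = 0.06192/(2π·51.9) = 1.899×10^-4 m·K/W
  R'_polyurethane foam = ln(0.106/0.0483)/(2πk) = 0.7860/(2π·0.0229) = 5.463 m·K/W
  R'_expanded polystyrene = ln(0.141/0.106)/(2πk) = 0.2853/(2π·0.0313) = 1.451 m·K/W
ΣR = 1.899×10^-4 + 5.463 + 1.451 = 6.914 m·K/W
Q' = ΔT/ΣR = (281.13 K − 300.9 K)/6.914 = -2.86 W/m
(Negative Q' ⇒ heat flows inward; heat gain = 2.86 W/m.)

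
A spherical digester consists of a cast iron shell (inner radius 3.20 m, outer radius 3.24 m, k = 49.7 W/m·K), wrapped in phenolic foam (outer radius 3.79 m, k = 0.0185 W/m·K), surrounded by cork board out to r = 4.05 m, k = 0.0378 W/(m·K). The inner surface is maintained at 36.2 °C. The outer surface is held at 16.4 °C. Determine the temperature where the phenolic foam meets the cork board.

Resistance network (inner→outer):
  R_cast iron = (1/3.20 − 1/3.24)/(4πk) = 0.003858/(4π·49.7) = 6.177×10^-6 K/W
  R_phenolic foam = (1/3.24 − 1/3.79)/(4πk) = 0.04479/(4π·0.0185) = 0.1927 K/W
  R_cork board = (1/3.79 − 1/4.05)/(4πk) = 0.01694/(4π·0.0378) = 0.03566 K/W
ΣR = 6.177×10^-6 + 0.1927 + 0.03566 = 0.2284 K/W
Q = ΔT/ΣR = (36.2 °C − 16.4 °C)/0.2284 = 86.69 W
From the inner boundary to the phenolic foam/cork board interface, ΣR_partial = 0.1927 K/W.
T_interface = T_in − Q·ΣR_partial = 36.2 °C − (86.69)(0.1927) = 19.5 °C

T = 19.5 °C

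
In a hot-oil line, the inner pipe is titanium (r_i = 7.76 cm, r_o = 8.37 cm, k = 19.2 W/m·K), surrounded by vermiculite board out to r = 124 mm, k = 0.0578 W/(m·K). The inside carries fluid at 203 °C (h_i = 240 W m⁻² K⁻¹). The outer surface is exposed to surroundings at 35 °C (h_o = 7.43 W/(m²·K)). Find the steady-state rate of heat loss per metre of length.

Treat each layer as a resistance in series:
  R'_conv,in = 1/(2πr h) = 1/(2π·0.0776·240) = 0.008546 m·K/W
  R'_titanium = ln(0.0837/0.0776)/(2πk) = 0.07567/(2π·19.2) = 6.273×10^-4 m·K/W
  R'_vermiculite board = ln(0.124/0.0837)/(2πk) = 0.3930/(2π·0.0578) = 1.082 m·K/W
  R'_conv,out = 1/(2πr h) = 1/(2π·0.124·7.43) = 0.1727 m·K/W
ΣR = 0.008546 + 6.273×10^-4 + 1.082 + 0.1727 = 1.264 m·K/W
Q' = ΔT/ΣR = (203 °C − 35 °C)/1.264 = 133 W/m

Q' = 133 W/m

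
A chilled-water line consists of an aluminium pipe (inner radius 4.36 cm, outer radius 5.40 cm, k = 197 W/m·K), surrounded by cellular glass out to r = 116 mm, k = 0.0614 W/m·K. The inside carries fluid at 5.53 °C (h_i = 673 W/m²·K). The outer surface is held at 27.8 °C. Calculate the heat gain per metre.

Treat each layer as a resistance in series:
  R'_conv,in = 1/(2πr h) = 1/(2π·0.0436·673) = 0.005424 m·K/W
  R'_aluminium = ln(0.0540/0.0436)/(2πk) = 0.2139/(2π·197) = 1.728×10^-4 m·K/W
  R'_cellular glass = ln(0.116/0.0540)/(2πk) = 0.7646/(2π·0.0614) = 1.982 m·K/W
ΣR = 0.005424 + 1.728×10^-4 + 1.982 = 1.988 m·K/W
Q' = ΔT/ΣR = (5.53 °C − 27.8 °C)/1.988 = -11.2 W/m
(Negative Q' ⇒ heat flows inward; heat gain = 11.2 W/m.)

Q' = 11.2 W/m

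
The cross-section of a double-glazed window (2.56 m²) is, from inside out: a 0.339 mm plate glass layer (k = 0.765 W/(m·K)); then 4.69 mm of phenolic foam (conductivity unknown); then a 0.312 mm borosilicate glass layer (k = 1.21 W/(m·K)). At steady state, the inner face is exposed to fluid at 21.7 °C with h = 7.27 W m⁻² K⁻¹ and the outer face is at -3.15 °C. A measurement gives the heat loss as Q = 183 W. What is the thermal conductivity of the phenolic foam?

ΣR = ΔT/Q = |21.7 − -3.15|/183 = 0.1358 K/W
Known resistances:
  R_conv,in = 1/(hA) = 1/(7.27·2.56) = 0.05373 K/W
  R_plate glass = L/(kA) = 3.39×10^-4/(0.765·2.56) = 1.731×10^-4 K/W
  R_borosilicate glass = L/(kA) = 3.12×10^-4/(1.21·2.56) = 1.007×10^-4 K/W
R_phenolic foam = ΣR − ΣR_known = 0.1358 − 0.05400 = 0.08180 K/W
L/(kA) = 0.08180 ⇒ k = 0.00469/(0.08180·2.56) = 0.0224 W/m·K

k = 0.0224 W/m·K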